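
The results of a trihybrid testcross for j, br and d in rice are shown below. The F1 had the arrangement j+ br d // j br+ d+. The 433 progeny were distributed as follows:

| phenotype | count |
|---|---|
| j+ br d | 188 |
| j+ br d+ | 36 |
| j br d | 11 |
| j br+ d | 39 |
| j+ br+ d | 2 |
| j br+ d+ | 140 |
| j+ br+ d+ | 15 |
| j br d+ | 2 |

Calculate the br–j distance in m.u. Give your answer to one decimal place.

The two rarest classes, j+ br+ d and j br d+, are the double crossovers. Comparing them with the parentals, only the br allele has switched, so br is the middle locus and the order is d – br – j.
Crossovers in the br–j interval produce the single-crossover classes j br d and j+ br+ d+ (11 + 15 = 26) plus the double crossovers (4).
RF(br–j) = (26 + 4) / 433 = 30/433 = 0.0693 → 6.9 m.u.

6.9 m.u.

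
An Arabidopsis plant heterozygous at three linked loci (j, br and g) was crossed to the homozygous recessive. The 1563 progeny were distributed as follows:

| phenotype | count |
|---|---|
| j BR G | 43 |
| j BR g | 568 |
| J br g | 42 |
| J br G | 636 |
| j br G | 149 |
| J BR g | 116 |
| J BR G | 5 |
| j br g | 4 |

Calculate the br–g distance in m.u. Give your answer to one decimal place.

The two most frequent reciprocal classes, J br G and j BR g, are the parental types, so the F1 was J br G / j BR g.
The two rarest classes, J BR G and j br g, are the double crossovers. Comparing them with the parentals, only the br allele has switched, so br is the middle locus and the order is j – br – g.
Crossovers in the br–g interval produce the single-crossover classes J br g and j BR G (42 + 43 = 85) plus the double crossovers (9).
RF(br–g) = (85 + 9) / 1563 = 94/1563 = 0.0601 → 6.0 m.u.

6.0 m.u.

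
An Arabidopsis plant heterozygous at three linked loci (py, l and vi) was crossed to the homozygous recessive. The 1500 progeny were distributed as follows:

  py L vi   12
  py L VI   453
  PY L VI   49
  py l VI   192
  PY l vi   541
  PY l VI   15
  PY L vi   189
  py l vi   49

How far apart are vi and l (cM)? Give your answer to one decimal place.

The two most frequent reciprocal classes, py L VI and PY l vi, are the parental types, so the F1 was py L VI / PY l vi.
The two rarest classes, py L vi and PY l VI, are the double crossovers. Comparing them with the parentals, only the vi allele has switched, so vi is the middle locus and the order is py – vi – l.
Crossovers in the vi–l interval produce the single-crossover classes py l VI and PY L vi (192 + 189 = 381) plus the double crossovers (27).
RF(vi–l) = (381 + 27) / 1500 = 408/1500 = 0.2720 → 27.2 cM.

27.2 cM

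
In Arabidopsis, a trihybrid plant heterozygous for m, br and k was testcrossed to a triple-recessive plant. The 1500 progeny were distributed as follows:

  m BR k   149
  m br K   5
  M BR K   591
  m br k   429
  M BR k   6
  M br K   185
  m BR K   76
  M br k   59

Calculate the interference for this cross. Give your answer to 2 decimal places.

0.67

The two most frequent reciprocal classes, m br k and M BR K, are the parental types, so the F1 was m br k / M BR K.
The two rarest classes, m br K and M BR k, are the double crossovers. Comparing them with the parentals, only the k allele has switched, so k is the middle locus and the order is m – k – br.
m–k: (135 + 11)/1500 = 0.0973; k–br: (334 + 11)/1500 = 0.2300.
Expected DCO frequency = 0.0973 × 0.2300 ≈ 0.02238; observed = 11/1500 ≈ 0.00733.
Coefficient of coincidence = 0.00733/0.02238 ≈ 0.33; interference = 1 − 0.33 = 0.67.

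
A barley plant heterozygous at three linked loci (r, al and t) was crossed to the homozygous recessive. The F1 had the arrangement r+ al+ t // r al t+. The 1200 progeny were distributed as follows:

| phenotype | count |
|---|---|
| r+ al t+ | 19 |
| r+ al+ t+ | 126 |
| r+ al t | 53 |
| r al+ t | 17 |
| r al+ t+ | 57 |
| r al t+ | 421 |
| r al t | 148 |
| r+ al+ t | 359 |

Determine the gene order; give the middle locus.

r

The two rarest classes, r al+ t and r+ al t+, are the double crossovers. Comparing them with the parentals, only the r allele has switched, so r is the middle locus and the order is t – r – al.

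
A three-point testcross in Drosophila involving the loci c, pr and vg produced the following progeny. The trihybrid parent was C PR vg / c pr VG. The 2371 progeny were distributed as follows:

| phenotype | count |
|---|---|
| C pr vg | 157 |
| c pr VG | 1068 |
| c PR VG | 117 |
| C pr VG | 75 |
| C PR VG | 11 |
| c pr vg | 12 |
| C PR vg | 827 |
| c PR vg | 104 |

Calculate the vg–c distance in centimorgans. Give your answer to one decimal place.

The two rarest classes, C PR VG and c pr vg, are the double crossovers. Comparing them with the parentals, only the vg allele has switched, so vg is the middle locus and the order is c – vg – pr.
Crossovers in the c–vg interval produce the single-crossover classes c PR vg and C pr VG (104 + 75 = 179) plus the double crossovers (23).
RF(c–vg) = (179 + 23) / 2371 = 202/2371 = 0.0852 → 8.5 centimorgans.

8.5 centimorgans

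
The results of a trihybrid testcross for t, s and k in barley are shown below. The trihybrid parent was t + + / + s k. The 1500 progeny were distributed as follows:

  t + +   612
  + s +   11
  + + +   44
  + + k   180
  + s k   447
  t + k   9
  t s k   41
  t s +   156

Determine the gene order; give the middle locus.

k

The two rarest classes, t + k and + s +, are the double crossovers. Comparing them with the parentals, only the k allele has switched, so k is the middle locus and the order is t – k – s.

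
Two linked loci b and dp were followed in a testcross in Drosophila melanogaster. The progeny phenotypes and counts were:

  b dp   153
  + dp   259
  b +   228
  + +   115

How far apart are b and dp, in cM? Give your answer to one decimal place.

35.5 cM

The two most frequent classes, + dp (259) and b + (228), are the parental types, so the F1 was + dp / b +.
The recombinant classes are + + and b dp: 115 + 153 = 268.
Recombination frequency = 268/755 = 0.3550 ≈ 35.5%, i.e. 35.5 cM.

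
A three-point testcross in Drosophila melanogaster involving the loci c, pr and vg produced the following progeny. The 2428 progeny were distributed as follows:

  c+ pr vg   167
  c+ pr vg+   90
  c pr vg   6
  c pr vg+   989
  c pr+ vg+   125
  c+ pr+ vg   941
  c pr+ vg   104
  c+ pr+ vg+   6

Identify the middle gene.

vg

The two most frequent reciprocal classes, c pr vg+ and c+ pr+ vg, are the parental types, so the F1 was c pr vg+ / c+ pr+ vg.
The two rarest classes, c pr vg and c+ pr+ vg+, are the double crossovers. Comparing them with the parentals, only the vg allele has switched, so vg is the middle locus and the order is pr – vg – c.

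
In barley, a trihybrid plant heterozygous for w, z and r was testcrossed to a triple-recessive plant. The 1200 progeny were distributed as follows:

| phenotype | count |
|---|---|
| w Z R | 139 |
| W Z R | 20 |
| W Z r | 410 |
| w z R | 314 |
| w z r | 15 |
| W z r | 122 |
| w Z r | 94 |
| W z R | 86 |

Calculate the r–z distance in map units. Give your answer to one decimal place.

24.7 map units

The two most frequent reciprocal classes, W Z r and w z R, are the parental types, so the F1 was W Z r / w z R.
The two rarest classes, W Z R and w z r, are the double crossovers. Comparing them with the parentals, only the r allele has switched, so r is the middle locus and the order is w – r – z.
Crossovers in the r–z interval produce the single-crossover classes W z r and w Z R (122 + 139 = 261) plus the double crossovers (35).
RF(r–z) = (261 + 35) / 1200 = 296/1200 = 0.2467 → 24.7 map units.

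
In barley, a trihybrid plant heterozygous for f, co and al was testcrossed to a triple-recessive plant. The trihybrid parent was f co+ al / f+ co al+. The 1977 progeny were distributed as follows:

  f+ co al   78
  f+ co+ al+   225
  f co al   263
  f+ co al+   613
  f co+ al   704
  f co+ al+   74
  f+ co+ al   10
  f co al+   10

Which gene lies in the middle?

The two rarest classes, f+ co+ al and f co al+, are the double crossovers. Comparing them with the parentals, only the f allele has switched, so f is the middle locus and the order is al – f – co.

f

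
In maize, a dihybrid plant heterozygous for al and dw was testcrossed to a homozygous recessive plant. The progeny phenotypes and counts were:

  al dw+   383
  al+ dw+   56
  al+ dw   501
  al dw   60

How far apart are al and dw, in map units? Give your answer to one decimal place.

The two most frequent classes, al+ dw (501) and al dw+ (383), are the parental types, so the F1 was al+ dw / al dw+.
The recombinant classes are al+ dw+ and al dw: 56 + 60 = 116.
Recombination frequency = 116/1000 = 0.1160 ≈ 11.6%, i.e. 11.6 map units.

11.6 map units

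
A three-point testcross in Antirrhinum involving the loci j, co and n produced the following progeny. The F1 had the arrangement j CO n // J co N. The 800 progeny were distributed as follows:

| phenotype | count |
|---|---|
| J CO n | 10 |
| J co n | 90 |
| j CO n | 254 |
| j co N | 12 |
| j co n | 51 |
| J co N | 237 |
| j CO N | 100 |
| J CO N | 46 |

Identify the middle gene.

The two rarest classes, J CO n and j co N, are the double crossovers. Comparing them with the parentals, only the j allele has switched, so j is the middle locus and the order is n – j – co.

j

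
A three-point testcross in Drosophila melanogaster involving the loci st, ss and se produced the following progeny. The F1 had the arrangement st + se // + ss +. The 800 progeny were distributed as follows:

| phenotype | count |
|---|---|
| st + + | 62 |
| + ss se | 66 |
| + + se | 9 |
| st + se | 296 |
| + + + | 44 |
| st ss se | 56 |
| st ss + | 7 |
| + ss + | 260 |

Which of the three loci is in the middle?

The two rarest classes, + + se and st ss +, are the double crossovers. Comparing them with the parentals, only the st allele has switched, so st is the middle locus and the order is se – st – ss.

st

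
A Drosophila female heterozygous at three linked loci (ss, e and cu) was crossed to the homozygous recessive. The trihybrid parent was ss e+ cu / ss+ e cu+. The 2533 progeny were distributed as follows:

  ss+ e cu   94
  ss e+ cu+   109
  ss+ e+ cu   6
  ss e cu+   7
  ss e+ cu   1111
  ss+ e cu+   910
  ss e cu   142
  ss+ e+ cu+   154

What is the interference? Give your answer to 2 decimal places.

0.51

The two rarest classes, ss+ e+ cu and ss e cu+, are the double crossovers. Comparing them with the parentals, only the ss allele has switched, so ss is the middle locus and the order is cu – ss – e.
cu–ss: (203 + 13)/2533 = 0.0853; ss–e: (296 + 13)/2533 = 0.1220.
Expected DCO frequency = 0.0853 × 0.1220 ≈ 0.01041; observed = 13/2533 ≈ 0.00513.
Coefficient of coincidence = 0.00513/0.01041 ≈ 0.49; interference = 1 − 0.49 = 0.51.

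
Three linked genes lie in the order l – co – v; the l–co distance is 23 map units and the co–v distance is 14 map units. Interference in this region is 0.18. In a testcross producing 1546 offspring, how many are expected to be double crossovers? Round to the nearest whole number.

41

Map distances give recombination frequencies of 0.230 and 0.140 for the two intervals.
With interference 0.18 (so coincidence = 0.82), expected double-crossover frequency = 0.230 × 0.140 × 0.82 = 0.02640.
Expected number = 0.02640 × 1546 = 40.82 ≈ 41.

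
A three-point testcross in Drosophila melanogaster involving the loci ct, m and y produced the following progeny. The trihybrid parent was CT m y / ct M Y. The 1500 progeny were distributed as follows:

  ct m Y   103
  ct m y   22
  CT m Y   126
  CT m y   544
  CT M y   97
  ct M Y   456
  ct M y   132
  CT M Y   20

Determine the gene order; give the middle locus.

The two rarest classes, ct m y and CT M Y, are the double crossovers. Comparing them with the parentals, only the ct allele has switched, so ct is the middle locus and the order is m – ct – y.

ct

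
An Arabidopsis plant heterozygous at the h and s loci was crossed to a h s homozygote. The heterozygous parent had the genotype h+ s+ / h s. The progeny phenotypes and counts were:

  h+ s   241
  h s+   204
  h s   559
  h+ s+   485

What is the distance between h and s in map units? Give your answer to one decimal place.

The recombinant classes are h+ s and h s+: 241 + 204 = 445.
Recombination frequency = 445/1489 = 0.2989 ≈ 29.9%, i.e. 29.9 map units.

29.9 map units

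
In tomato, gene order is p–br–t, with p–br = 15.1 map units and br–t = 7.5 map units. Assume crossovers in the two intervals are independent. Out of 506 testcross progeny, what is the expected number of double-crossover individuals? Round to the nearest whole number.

6

Map distances give recombination frequencies of 0.151 and 0.075 for the two intervals.
With no interference, expected double-crossover frequency = 0.151 × 0.075 = 0.01132.
Expected number = 0.01132 × 506 = 5.73 ≈ 6.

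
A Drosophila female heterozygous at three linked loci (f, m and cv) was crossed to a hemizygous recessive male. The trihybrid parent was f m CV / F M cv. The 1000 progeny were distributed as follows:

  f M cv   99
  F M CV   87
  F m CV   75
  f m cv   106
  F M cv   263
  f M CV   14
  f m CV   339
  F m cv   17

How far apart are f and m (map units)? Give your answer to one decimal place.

20.5 map units

The two rarest classes, f M CV and F m cv, are the double crossovers. Comparing them with the parentals, only the m allele has switched, so m is the middle locus and the order is f – m – cv.
Crossovers in the f–m interval produce the single-crossover classes F m CV and f M cv (75 + 99 = 174) plus the double crossovers (31).
RF(f–m) = (174 + 31) / 1000 = 205/1000 = 0.2050 → 20.5 map units.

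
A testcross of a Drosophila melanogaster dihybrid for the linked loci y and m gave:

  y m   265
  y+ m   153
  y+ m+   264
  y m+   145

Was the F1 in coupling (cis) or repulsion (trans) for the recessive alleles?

The two most frequent classes are y+ m+ (264) and y m (265); these are the parental (non-recombinant) types.
So the F1 carried y+ m+ on one chromosome and y m on the other — the recessive alleles are on the same chromosome (cis / coupling).

cis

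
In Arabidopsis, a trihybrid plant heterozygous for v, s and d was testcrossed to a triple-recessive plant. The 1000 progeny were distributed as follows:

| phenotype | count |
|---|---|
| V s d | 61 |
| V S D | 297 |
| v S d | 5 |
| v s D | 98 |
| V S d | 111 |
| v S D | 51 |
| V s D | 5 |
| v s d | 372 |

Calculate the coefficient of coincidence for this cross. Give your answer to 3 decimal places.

The two most frequent reciprocal classes, v s d and V S D, are the parental types, so the F1 was v s d / V S D.
The two rarest classes, v S d and V s D, are the double crossovers. Comparing them with the parentals, only the s allele has switched, so s is the middle locus and the order is d – s – v.
d–s: (209 + 10)/1000 = 0.2190; s–v: (112 + 10)/1000 = 0.1220.
Expected DCO frequency = 0.2190 × 0.1220 ≈ 0.02672; observed = 10/1000 ≈ 0.01000.
Coefficient of coincidence = 0.01000/0.02672 ≈ 0.374.

0.374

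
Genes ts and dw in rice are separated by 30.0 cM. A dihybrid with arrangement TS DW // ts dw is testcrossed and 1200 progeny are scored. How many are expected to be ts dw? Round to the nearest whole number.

A map distance of 30.0 cM corresponds to a recombination frequency of 0.300.
The F1 is TS DW / ts dw, so ts dw is a parental gamete class with expected frequency (1 − r)/2 = 0.700/2 = 0.3500.
Expected number = 0.3500 × 1200 = 420.00 ≈ 420.

420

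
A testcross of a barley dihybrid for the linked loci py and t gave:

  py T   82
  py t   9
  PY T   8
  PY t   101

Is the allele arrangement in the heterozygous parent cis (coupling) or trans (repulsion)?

trans

The two most frequent classes are PY t (101) and py T (82); these are the parental (non-recombinant) types.
So the F1 carried PY t on one chromosome and py T on the other — the recessive alleles are on opposite chromosomes (trans / repulsion).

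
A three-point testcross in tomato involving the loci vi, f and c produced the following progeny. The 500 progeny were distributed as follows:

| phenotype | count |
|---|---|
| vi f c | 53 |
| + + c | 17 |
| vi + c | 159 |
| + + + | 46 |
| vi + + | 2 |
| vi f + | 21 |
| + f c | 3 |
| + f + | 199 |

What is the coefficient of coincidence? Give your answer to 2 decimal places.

The two most frequent reciprocal classes, + f + and vi + c, are the parental types, so the F1 was + f + / vi + c.
The two rarest classes, + f c and vi + +, are the double crossovers. Comparing them with the parentals, only the c allele has switched, so c is the middle locus and the order is vi – c – f.
vi–c: (38 + 5)/500 = 0.0860; c–f: (99 + 5)/500 = 0.2080.
Expected DCO frequency = 0.0860 × 0.2080 ≈ 0.01789; observed = 5/500 ≈ 0.01000.
Coefficient of coincidence = 0.01000/0.01789 ≈ 0.56.

0.56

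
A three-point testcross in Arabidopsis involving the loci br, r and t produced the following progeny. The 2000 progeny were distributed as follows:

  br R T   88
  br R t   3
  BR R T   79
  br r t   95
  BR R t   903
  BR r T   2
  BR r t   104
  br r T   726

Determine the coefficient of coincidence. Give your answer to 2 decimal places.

The two most frequent reciprocal classes, br r T and BR R t, are the parental types, so the F1 was br r T / BR R t.
The two rarest classes, BR r T and br R t, are the double crossovers. Comparing them with the parentals, only the br allele has switched, so br is the middle locus and the order is t – br – r.
t–br: (174 + 5)/2000 = 0.0895; br–r: (192 + 5)/2000 = 0.0985.
Expected DCO frequency = 0.0895 × 0.0985 ≈ 0.00882; observed = 5/2000 ≈ 0.00250.
Coefficient of coincidence = 0.00250/0.00882 ≈ 0.28.

0.28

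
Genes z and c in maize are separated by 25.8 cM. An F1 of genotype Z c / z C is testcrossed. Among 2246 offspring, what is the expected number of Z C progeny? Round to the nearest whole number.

A map distance of 25.8 cM corresponds to a recombination frequency of 0.258.
The F1 is Z c / z C, so Z C is a recombinant gamete class with expected frequency r/2 = 0.258/2 = 0.1290.
Expected number = 0.1290 × 2246 = 289.73 ≈ 290.

290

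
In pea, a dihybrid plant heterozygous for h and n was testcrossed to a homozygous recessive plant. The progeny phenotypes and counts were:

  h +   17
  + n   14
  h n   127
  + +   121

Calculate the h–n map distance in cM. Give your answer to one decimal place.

11.1 cM

The two most frequent classes, + + (121) and h n (127), are the parental types, so the F1 was + + / h n.
The recombinant classes are + n and h +: 14 + 17 = 31.
Recombination frequency = 31/279 = 0.1111 ≈ 11.1%, i.e. 11.1 cM.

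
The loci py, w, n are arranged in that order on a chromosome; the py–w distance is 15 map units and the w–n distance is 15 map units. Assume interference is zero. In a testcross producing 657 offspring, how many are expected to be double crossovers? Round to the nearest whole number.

Map distances give recombination frequencies of 0.150 and 0.150 for the two intervals.
With no interference, expected double-crossover frequency = 0.150 × 0.150 = 0.02250.
Expected number = 0.02250 × 657 = 14.78 ≈ 15.

15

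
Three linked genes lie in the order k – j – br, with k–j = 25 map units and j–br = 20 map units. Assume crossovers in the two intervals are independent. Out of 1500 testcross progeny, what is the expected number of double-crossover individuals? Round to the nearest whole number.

Map distances give recombination frequencies of 0.250 and 0.200 for the two intervals.
With no interference, expected double-crossover frequency = 0.250 × 0.200 = 0.05000.
Expected number = 0.05000 × 1500 = 75.00 ≈ 75.

75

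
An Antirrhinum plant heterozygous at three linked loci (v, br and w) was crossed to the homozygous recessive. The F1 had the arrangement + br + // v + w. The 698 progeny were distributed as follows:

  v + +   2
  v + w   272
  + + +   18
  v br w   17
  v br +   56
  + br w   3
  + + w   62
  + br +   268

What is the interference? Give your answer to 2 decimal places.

0.29

The two rarest classes, + br w and v + +, are the double crossovers. Comparing them with the parentals, only the w allele has switched, so w is the middle locus and the order is br – w – v.
br–w: (35 + 5)/698 = 0.0573; w–v: (118 + 5)/698 = 0.1762.
Expected DCO frequency = 0.0573 × 0.1762 ≈ 0.01010; observed = 5/698 ≈ 0.00716.
Coefficient of coincidence = 0.00716/0.01010 ≈ 0.71; interference = 1 − 0.71 = 0.29.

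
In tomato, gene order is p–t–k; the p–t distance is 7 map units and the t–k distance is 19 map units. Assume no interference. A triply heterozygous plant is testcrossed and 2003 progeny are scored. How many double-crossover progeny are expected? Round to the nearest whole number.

27

Map distances give recombination frequencies of 0.070 and 0.190 for the two intervals.
With no interference, expected double-crossover frequency = 0.070 × 0.190 = 0.01330.
Expected number = 0.01330 × 2003 = 26.64 ≈ 27.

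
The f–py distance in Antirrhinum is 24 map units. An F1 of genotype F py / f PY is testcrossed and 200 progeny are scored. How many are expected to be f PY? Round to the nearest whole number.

76

A map distance of 24 map units corresponds to a recombination frequency of 0.240.
The F1 is F py / f PY, so f PY is a parental gamete class with expected frequency (1 − r)/2 = 0.760/2 = 0.3800.
Expected number = 0.3800 × 200 = 76.00 ≈ 76.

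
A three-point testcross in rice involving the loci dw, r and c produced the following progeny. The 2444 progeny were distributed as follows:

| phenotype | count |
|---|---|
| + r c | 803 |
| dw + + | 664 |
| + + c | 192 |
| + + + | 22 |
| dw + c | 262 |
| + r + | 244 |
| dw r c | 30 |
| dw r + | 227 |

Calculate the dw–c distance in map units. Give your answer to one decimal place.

The two most frequent reciprocal classes, + r c and dw + +, are the parental types, so the F1 was + r c / dw + +.
The two rarest classes, dw r c and + + +, are the double crossovers. Comparing them with the parentals, only the dw allele has switched, so dw is the middle locus and the order is c – dw – r.
Crossovers in the c–dw interval produce the single-crossover classes + r + and dw + c (244 + 262 = 506) plus the double crossovers (52).
RF(c–dw) = (506 + 52) / 2444 = 558/2444 = 0.2283 → 22.8 map units.

22.8 map units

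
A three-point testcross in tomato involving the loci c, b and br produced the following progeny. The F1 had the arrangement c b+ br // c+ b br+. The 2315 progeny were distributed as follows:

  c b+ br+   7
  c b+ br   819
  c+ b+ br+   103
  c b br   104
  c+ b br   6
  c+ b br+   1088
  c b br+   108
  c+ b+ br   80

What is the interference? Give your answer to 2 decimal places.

The two rarest classes, c b+ br+ and c+ b br, are the double crossovers. Comparing them with the parentals, only the br allele has switched, so br is the middle locus and the order is b – br – c.
b–br: (207 + 13)/2315 = 0.0950; br–c: (188 + 13)/2315 = 0.0868.
Expected DCO frequency = 0.0950 × 0.0868 ≈ 0.00825; observed = 13/2315 ≈ 0.00562.
Coefficient of coincidence = 0.00562/0.00825 ≈ 0.68; interference = 1 − 0.68 = 0.32.

0.32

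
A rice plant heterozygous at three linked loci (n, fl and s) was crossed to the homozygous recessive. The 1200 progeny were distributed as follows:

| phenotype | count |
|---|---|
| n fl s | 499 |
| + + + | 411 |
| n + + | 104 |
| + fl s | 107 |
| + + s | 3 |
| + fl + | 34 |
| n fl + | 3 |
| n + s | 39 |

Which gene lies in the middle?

The two most frequent reciprocal classes, n fl s and + + +, are the parental types, so the F1 was n fl s / + + +.
The two rarest classes, n fl + and + + s, are the double crossovers. Comparing them with the parentals, only the s allele has switched, so s is the middle locus and the order is fl – s – n.

s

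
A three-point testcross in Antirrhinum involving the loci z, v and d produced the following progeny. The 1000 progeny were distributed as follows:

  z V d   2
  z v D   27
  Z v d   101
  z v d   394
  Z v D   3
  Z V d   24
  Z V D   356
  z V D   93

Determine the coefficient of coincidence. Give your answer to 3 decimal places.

The two most frequent reciprocal classes, Z V D and z v d, are the parental types, so the F1 was Z V D / z v d.
The two rarest classes, Z v D and z V d, are the double crossovers. Comparing them with the parentals, only the v allele has switched, so v is the middle locus and the order is d – v – z.
d–v: (51 + 5)/1000 = 0.0560; v–z: (194 + 5)/1000 = 0.1990.
Expected DCO frequency = 0.0560 × 0.1990 ≈ 0.01114; observed = 5/1000 ≈ 0.00500.
Coefficient of coincidence = 0.00500/0.01114 ≈ 0.449.

0.449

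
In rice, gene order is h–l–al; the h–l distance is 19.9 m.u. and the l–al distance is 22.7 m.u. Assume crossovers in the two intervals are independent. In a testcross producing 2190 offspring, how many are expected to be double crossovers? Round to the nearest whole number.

99

Map distances give recombination frequencies of 0.199 and 0.227 for the two intervals.
With no interference, expected double-crossover frequency = 0.199 × 0.227 = 0.04517.
Expected number = 0.04517 × 2190 = 98.93 ≈ 99.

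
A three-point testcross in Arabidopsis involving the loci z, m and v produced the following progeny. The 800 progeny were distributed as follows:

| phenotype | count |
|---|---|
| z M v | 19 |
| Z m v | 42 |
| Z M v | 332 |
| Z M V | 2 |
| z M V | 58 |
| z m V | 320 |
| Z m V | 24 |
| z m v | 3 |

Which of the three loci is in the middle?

The two most frequent reciprocal classes, Z M v and z m V, are the parental types, so the F1 was Z M v / z m V.
The two rarest classes, Z M V and z m v, are the double crossovers. Comparing them with the parentals, only the v allele has switched, so v is the middle locus and the order is z – v – m.

v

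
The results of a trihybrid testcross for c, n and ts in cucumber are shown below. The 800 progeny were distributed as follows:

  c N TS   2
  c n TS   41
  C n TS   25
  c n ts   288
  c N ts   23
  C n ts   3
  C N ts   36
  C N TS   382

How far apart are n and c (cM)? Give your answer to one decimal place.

6.6 cM

The two most frequent reciprocal classes, c n ts and C N TS, are the parental types, so the F1 was c n ts / C N TS.
The two rarest classes, C n ts and c N TS, are the double crossovers. Comparing them with the parentals, only the c allele has switched, so c is the middle locus and the order is ts – c – n.
Crossovers in the c–n interval produce the single-crossover classes c N ts and C n TS (23 + 25 = 48) plus the double crossovers (5).
RF(c–n) = (48 + 5) / 800 = 53/800 = 0.0663 → 6.6 cM.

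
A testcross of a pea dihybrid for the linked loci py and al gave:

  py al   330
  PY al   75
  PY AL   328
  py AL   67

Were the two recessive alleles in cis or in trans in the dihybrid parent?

The two most frequent classes are PY AL (328) and py al (330); these are the parental (non-recombinant) types.
So the F1 carried PY AL on one chromosome and py al on the other — the recessive alleles are on the same chromosome (cis / coupling).

cis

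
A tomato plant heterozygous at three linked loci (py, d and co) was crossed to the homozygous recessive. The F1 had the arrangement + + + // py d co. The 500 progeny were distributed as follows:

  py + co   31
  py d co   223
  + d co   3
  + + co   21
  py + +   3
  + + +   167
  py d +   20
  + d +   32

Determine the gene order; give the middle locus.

py

The two rarest classes, py + + and + d co, are the double crossovers. Comparing them with the parentals, only the py allele has switched, so py is the middle locus and the order is co – py – d.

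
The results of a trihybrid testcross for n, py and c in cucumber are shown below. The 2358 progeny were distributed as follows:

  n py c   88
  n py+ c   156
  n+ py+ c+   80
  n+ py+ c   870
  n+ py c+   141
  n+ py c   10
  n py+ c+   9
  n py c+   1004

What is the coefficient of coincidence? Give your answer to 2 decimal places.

0.76

The two most frequent reciprocal classes, n py c+ and n+ py+ c, are the parental types, so the F1 was n py c+ / n+ py+ c.
The two rarest classes, n py+ c+ and n+ py c, are the double crossovers. Comparing them with the parentals, only the py allele has switched, so py is the middle locus and the order is n – py – c.
n–py: (297 + 19)/2358 = 0.1340; py–c: (168 + 19)/2358 = 0.0793.
Expected DCO frequency = 0.1340 × 0.0793 ≈ 0.01063; observed = 19/2358 ≈ 0.00806.
Coefficient of coincidence = 0.00806/0.01063 ≈ 0.76.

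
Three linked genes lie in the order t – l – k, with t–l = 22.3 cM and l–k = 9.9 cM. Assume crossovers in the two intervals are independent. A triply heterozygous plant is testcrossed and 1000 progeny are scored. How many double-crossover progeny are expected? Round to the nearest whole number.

Map distances give recombination frequencies of 0.223 and 0.099 for the two intervals.
With no interference, expected double-crossover frequency = 0.223 × 0.099 = 0.02208.
Expected number = 0.02208 × 1000 = 22.08 ≈ 22.

22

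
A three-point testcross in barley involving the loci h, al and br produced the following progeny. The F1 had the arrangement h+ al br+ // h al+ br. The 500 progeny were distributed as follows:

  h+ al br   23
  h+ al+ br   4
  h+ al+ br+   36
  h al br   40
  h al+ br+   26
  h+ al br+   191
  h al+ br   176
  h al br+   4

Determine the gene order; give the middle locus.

The two rarest classes, h al br+ and h+ al+ br, are the double crossovers. Comparing them with the parentals, only the h allele has switched, so h is the middle locus and the order is al – h – br.

h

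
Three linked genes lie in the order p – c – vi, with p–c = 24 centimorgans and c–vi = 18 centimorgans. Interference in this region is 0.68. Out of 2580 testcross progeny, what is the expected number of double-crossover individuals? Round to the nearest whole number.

36

Map distances give recombination frequencies of 0.240 and 0.180 for the two intervals.
With interference 0.68 (so coincidence = 0.32), expected double-crossover frequency = 0.240 × 0.180 × 0.32 = 0.01382.
Expected number = 0.01382 × 2580 = 35.67 ≈ 36.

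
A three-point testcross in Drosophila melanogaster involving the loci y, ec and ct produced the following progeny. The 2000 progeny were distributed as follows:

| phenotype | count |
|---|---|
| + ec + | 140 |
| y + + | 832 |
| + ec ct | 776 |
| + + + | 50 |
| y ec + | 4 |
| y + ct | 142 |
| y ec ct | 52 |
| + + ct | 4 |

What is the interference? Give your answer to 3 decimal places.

0.498

The two most frequent reciprocal classes, y + + and + ec ct, are the parental types, so the F1 was y + + / + ec ct.
The two rarest classes, y ec + and + + ct, are the double crossovers. Comparing them with the parentals, only the ec allele has switched, so ec is the middle locus and the order is ct – ec – y.
ct–ec: (282 + 8)/2000 = 0.1450; ec–y: (102 + 8)/2000 = 0.0550.
Expected DCO frequency = 0.1450 × 0.0550 ≈ 0.00797; observed = 8/2000 ≈ 0.00400.
Coefficient of coincidence = 0.00400/0.00797 ≈ 0.502; interference = 1 − 0.502 = 0.498.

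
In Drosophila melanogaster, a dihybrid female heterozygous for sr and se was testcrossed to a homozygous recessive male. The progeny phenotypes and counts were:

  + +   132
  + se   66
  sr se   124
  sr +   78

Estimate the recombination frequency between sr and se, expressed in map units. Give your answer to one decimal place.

36.0 map units

The two most frequent classes, + + (132) and sr se (124), are the parental types, so the F1 was + + / sr se.
The recombinant classes are + se and sr +: 66 + 78 = 144.
Recombination frequency = 144/400 = 0.3600 ≈ 36.0%, i.e. 36.0 map units.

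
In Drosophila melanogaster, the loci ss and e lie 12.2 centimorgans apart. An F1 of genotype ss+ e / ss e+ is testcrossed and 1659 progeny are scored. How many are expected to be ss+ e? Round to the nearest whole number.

A map distance of 12.2 centimorgans corresponds to a recombination frequency of 0.122.
The F1 is ss+ e / ss e+, so ss+ e is a parental gamete class with expected frequency (1 − r)/2 = 0.878/2 = 0.4390.
Expected number = 0.4390 × 1659 = 728.30 ≈ 728.

728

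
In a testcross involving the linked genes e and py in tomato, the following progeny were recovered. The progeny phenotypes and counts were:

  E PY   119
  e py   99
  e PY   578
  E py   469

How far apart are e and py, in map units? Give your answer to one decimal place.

The two most frequent classes, E py (469) and e PY (578), are the parental types, so the F1 was E py / e PY.
The recombinant classes are E PY and e py: 119 + 99 = 218.
Recombination frequency = 218/1265 = 0.1723 ≈ 17.2%, i.e. 17.2 map units.

17.2 map units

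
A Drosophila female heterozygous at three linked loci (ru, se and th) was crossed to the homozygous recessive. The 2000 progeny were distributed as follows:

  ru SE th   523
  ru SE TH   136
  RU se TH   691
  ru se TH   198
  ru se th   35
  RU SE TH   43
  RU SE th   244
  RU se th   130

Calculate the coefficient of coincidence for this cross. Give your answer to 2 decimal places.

The two most frequent reciprocal classes, RU se TH and ru SE th, are the parental types, so the F1 was RU se TH / ru SE th.
The two rarest classes, RU SE TH and ru se th, are the double crossovers. Comparing them with the parentals, only the se allele has switched, so se is the middle locus and the order is th – se – ru.
th–se: (266 + 78)/2000 = 0.1720; se–ru: (442 + 78)/2000 = 0.2600.
Expected DCO frequency = 0.1720 × 0.2600 ≈ 0.04472; observed = 78/2000 ≈ 0.03900.
Coefficient of coincidence = 0.03900/0.04472 ≈ 0.87.

0.87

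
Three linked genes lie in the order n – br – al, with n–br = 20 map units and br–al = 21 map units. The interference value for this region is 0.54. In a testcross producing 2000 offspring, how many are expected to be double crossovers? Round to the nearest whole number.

Map distances give recombination frequencies of 0.200 and 0.210 for the two intervals.
With interference 0.54 (so coincidence = 0.46), expected double-crossover frequency = 0.200 × 0.210 × 0.46 = 0.01932.
Expected number = 0.01932 × 2000 = 38.64 ≈ 39.

39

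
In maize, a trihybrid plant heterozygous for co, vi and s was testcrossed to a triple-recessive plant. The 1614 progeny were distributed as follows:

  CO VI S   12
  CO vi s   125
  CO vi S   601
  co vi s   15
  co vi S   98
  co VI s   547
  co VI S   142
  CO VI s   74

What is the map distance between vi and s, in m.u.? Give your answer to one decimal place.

18.2 m.u.

The two most frequent reciprocal classes, co VI s and CO vi S, are the parental types, so the F1 was co VI s / CO vi S.
The two rarest classes, co vi s and CO VI S, are the double crossovers. Comparing them with the parentals, only the vi allele has switched, so vi is the middle locus and the order is co – vi – s.
Crossovers in the vi–s interval produce the single-crossover classes co VI S and CO vi s (142 + 125 = 267) plus the double crossovers (27).
RF(vi–s) = (267 + 27) / 1614 = 294/1614 = 0.1822 → 18.2 m.u.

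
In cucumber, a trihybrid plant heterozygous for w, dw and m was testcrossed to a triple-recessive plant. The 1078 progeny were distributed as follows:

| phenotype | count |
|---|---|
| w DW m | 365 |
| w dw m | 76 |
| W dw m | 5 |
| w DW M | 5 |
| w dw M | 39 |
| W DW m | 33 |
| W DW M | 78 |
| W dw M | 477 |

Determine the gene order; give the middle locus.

The two most frequent reciprocal classes, W dw M and w DW m, are the parental types, so the F1 was W dw M / w DW m.
The two rarest classes, W dw m and w DW M, are the double crossovers. Comparing them with the parentals, only the m allele has switched, so m is the middle locus and the order is w – m – dw.

m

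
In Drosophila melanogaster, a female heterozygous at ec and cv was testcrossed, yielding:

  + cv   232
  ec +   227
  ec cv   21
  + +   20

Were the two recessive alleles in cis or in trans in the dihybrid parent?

The two most frequent classes are + cv (232) and ec + (227); these are the parental (non-recombinant) types.
So the F1 carried + cv on one chromosome and ec + on the other — the recessive alleles are on opposite chromosomes (trans / repulsion).

trans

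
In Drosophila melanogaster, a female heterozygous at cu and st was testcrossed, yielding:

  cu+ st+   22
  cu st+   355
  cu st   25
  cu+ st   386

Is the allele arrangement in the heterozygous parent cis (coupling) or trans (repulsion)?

The two most frequent classes are cu+ st (386) and cu st+ (355); these are the parental (non-recombinant) types.
So the F1 carried cu+ st on one chromosome and cu st+ on the other — the recessive alleles are on opposite chromosomes (trans / repulsion).

trans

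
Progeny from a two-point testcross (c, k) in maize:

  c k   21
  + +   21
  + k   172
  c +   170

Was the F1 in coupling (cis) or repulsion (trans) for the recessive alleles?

trans

The two most frequent classes are + k (172) and c + (170); these are the parental (non-recombinant) types.
So the F1 carried + k on one chromosome and c + on the other — the recessive alleles are on opposite chromosomes (trans / repulsion).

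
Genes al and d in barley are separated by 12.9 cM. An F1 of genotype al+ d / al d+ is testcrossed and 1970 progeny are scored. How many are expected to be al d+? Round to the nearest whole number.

A map distance of 12.9 cM corresponds to a recombination frequency of 0.129.
The F1 is al+ d / al d+, so al d+ is a parental gamete class with expected frequency (1 − r)/2 = 0.871/2 = 0.4355.
Expected number = 0.4355 × 1970 = 857.93 ≈ 858.

858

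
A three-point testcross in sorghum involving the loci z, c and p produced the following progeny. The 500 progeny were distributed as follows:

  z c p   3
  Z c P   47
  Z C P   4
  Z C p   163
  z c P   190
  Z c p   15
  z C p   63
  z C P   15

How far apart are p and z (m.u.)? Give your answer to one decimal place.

23.4 m.u.

The two most frequent reciprocal classes, z c P and Z C p, are the parental types, so the F1 was z c P / Z C p.
The two rarest classes, z c p and Z C P, are the double crossovers. Comparing them with the parentals, only the p allele has switched, so p is the middle locus and the order is z – p – c.
Crossovers in the z–p interval produce the single-crossover classes Z c P and z C p (47 + 63 = 110) plus the double crossovers (7).
RF(z–p) = (110 + 7) / 500 = 117/500 = 0.2340 → 23.4 m.u.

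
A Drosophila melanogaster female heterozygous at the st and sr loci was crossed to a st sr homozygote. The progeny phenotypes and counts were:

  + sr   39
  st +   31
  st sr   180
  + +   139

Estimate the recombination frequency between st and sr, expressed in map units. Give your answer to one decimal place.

The two most frequent classes, + + (139) and st sr (180), are the parental types, so the F1 was + + / st sr.
The recombinant classes are + sr and st +: 39 + 31 = 70.
Recombination frequency = 70/389 = 0.1799 ≈ 18.0%, i.e. 18.0 map units.

18.0 map units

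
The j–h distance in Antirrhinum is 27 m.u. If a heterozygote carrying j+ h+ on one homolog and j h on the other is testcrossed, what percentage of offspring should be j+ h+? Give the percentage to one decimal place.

36.5%

A map distance of 27 m.u. corresponds to a recombination frequency of 0.270.
The F1 is j+ h+ / j h, so j+ h+ is a parental gamete class with expected frequency (1 − r)/2 = 0.730/2 = 0.3650.
That is 0.3650 = 36.5% of the progeny.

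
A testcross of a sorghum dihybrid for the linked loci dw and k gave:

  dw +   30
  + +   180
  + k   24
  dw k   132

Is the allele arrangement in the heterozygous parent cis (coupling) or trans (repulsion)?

cis

The two most frequent classes are + + (180) and dw k (132); these are the parental (non-recombinant) types.
So the F1 carried + + on one chromosome and dw k on the other — the recessive alleles are on the same chromosome (cis / coupling).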